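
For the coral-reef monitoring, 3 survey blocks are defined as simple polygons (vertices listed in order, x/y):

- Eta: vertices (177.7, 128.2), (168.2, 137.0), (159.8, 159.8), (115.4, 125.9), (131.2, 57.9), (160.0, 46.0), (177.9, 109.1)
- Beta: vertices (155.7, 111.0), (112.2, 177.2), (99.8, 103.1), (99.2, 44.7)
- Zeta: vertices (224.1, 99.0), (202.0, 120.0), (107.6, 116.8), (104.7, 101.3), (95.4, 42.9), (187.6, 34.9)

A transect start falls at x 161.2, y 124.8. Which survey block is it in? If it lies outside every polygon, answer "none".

Eta

Cast a ray rightward from (161.2, 124.8). For each polygon, the edges (by vertex number in listed order) whose endpoints lie on opposite sides of y = 124.8, where each meets that height, and whether that is right or left of the point:
Eta: 4–5 at x≈115.66 (left), 7–1 at x≈177.74 (right) → 1 crossing.
Beta: 1–2 at x≈146.63 (left), 2–3 at x≈103.43 (left) → 0 crossings.
Zeta: no edge straddles that height → 0 crossings.
Only Eta has an odd count, so the point is inside Eta.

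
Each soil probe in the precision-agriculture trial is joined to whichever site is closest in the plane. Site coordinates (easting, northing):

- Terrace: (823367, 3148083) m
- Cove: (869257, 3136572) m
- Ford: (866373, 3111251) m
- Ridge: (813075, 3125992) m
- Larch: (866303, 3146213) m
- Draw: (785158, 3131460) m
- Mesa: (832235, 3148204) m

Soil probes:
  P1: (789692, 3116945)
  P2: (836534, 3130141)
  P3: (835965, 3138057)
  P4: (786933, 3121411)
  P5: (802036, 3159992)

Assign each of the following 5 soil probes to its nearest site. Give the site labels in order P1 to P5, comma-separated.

P1 → Draw (d²=231242381.00)
P2 → Mesa (d²=344753370.00)
P3 → Mesa (d²=116874509.00)
P4 → Draw (d²=104133026.00)
P5 → Terrace (d²=596835842.00)

Draw, Mesa, Mesa, Draw, Terrace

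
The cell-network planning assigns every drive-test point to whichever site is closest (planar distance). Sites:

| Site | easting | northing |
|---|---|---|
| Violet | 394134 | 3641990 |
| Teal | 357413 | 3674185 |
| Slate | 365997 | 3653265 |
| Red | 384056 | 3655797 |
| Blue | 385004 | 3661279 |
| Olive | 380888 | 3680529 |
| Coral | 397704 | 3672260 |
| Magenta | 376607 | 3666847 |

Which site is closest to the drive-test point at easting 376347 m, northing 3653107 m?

Squared distances to each site:
Violet: 439965058.000; Teal: 802778440.000; Slate: 107147464.000; Red: 66664781.000; Blue: 141725233.000; Olive: 772586765.000; Coral: 822958858.000; Magenta: 188855200.000.
Minimum at Red.

Red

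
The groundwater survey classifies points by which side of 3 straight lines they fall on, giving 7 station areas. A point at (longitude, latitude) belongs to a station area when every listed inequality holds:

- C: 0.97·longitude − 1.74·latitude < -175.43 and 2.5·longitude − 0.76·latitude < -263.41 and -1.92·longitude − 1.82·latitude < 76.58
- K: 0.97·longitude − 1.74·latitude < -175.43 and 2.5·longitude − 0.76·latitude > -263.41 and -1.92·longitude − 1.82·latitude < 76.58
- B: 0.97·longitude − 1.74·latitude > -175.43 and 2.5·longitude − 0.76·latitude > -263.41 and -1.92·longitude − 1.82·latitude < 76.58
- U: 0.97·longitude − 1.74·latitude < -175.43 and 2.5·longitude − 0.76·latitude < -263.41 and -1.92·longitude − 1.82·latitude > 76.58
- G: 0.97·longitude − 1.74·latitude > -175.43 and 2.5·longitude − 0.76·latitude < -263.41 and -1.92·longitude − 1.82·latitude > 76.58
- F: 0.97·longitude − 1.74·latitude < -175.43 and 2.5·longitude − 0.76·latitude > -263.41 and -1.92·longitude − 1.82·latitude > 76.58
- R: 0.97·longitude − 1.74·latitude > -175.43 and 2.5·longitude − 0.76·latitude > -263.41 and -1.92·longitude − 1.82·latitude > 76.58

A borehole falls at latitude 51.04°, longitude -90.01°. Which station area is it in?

U

0.97·-90.01 − 1.74·51.04 = -176.119, which is < -175.43
2.5·-90.01 − 0.76·51.04 = -263.815, which is < -263.41
-1.92·-90.01 − 1.82·51.04 = 79.926, which is > 76.58
This sign pattern matches U.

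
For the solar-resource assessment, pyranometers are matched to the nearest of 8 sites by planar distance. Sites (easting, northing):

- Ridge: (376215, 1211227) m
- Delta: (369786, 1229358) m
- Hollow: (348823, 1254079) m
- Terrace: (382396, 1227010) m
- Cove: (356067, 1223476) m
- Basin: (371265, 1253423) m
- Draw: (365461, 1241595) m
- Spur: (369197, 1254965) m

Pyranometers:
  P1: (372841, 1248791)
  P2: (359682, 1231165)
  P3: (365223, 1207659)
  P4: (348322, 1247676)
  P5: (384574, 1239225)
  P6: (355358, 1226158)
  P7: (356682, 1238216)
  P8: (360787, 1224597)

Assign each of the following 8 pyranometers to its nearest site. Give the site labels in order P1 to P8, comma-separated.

Basin, Cove, Ridge, Hollow, Terrace, Cove, Draw, Cove

P1 → Basin (d²=23939200.00)
P2 → Cove (d²=72188946.00)
P3 → Ridge (d²=133554688.00)
P4 → Hollow (d²=41249410.00)
P5 → Terrace (d²=153949909.00)
P6 → Cove (d²=7695805.00)
P7 → Draw (d²=88488482.00)
P8 → Cove (d²=23535041.00)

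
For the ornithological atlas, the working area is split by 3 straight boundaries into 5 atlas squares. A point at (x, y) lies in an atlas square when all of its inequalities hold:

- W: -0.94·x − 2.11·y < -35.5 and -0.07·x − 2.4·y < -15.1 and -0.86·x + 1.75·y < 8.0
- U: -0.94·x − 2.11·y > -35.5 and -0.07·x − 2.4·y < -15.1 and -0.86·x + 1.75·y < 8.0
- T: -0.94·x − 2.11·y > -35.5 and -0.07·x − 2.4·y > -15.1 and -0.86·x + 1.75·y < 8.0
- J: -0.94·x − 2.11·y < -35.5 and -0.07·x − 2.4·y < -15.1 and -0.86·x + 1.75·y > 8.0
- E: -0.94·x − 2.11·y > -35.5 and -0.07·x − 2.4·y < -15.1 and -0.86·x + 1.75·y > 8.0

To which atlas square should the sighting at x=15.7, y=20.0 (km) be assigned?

J

-0.94·15.7 − 2.11·20.0 = -56.958, which is < -35.5
-0.07·15.7 − 2.4·20.0 = -49.099, which is < -15.1
-0.86·15.7 + 1.75·20.0 = 21.498, which is > 8.0
This sign pattern matches J.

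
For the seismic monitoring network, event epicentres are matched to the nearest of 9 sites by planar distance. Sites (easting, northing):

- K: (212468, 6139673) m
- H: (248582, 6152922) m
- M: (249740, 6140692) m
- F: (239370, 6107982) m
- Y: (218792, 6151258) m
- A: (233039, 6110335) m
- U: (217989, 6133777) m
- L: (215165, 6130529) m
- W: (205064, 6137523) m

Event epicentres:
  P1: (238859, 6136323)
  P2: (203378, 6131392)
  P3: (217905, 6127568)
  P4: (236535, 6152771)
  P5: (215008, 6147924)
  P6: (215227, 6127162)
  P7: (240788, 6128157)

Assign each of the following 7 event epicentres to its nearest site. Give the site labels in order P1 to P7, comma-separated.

M, W, L, H, Y, L, M

P1 → M (d²=137484322.00)
P2 → W (d²=40431757.00)
P3 → L (d²=16275121.00)
P4 → H (d²=145153010.00)
P5 → Y (d²=25434212.00)
P6 → L (d²=11340533.00)
P7 → M (d²=237264529.00)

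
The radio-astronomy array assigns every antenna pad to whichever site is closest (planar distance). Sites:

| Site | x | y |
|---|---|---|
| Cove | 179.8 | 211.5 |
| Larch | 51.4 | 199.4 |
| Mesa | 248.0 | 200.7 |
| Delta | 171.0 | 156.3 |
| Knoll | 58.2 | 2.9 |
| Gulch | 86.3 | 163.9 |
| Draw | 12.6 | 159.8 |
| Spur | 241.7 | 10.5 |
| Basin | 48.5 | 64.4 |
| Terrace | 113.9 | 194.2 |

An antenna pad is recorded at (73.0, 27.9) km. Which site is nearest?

Squared distances to each site:
Cove: 45115.200; Larch: 29878.810; Mesa: 60484.840; Delta: 26090.560; Knoll: 844.040; Gulch: 18672.890; Draw: 21045.770; Spur: 28762.450; Basin: 1932.500; Terrace: 29328.500.
Minimum at Knoll.

Knoll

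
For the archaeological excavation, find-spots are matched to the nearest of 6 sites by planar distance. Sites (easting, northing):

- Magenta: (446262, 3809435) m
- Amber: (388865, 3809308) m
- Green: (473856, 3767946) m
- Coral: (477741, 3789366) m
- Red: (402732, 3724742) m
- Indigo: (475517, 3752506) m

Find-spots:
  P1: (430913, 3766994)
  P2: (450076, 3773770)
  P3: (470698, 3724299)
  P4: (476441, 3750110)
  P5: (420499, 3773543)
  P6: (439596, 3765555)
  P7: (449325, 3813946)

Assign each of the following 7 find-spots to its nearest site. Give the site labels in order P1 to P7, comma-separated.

P1 → Green (d²=1845007553.00)
P2 → Green (d²=599407376.00)
P3 → Indigo (d²=818857610.00)
P4 → Indigo (d²=6594592.00)
P5 → Magenta (d²=1951967833.00)
P6 → Green (d²=1179464481.00)
P7 → Magenta (d²=29731090.00)

Green, Green, Indigo, Indigo, Magenta, Green, Magenta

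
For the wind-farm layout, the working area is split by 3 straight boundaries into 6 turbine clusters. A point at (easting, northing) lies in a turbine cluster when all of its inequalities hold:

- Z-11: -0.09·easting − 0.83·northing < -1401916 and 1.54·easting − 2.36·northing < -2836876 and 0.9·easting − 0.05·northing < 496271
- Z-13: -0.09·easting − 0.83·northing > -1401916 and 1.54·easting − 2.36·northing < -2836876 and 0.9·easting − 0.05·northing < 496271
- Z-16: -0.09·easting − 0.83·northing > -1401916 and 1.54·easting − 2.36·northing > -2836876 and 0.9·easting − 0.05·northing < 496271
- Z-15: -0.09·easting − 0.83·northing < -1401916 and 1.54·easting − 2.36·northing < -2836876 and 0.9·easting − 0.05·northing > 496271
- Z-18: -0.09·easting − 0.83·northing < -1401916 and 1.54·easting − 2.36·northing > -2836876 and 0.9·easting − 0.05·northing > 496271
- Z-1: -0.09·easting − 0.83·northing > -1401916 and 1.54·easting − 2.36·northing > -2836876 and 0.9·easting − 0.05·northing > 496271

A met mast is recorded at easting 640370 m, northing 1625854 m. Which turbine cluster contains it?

Z-11

-0.09·640370 − 0.83·1625854 = -1407092.120, which is < -1401916
1.54·640370 − 2.36·1625854 = -2850845.640, which is < -2836876
0.9·640370 − 0.05·1625854 = 495040.300, which is < 496271
This sign pattern matches Z-11.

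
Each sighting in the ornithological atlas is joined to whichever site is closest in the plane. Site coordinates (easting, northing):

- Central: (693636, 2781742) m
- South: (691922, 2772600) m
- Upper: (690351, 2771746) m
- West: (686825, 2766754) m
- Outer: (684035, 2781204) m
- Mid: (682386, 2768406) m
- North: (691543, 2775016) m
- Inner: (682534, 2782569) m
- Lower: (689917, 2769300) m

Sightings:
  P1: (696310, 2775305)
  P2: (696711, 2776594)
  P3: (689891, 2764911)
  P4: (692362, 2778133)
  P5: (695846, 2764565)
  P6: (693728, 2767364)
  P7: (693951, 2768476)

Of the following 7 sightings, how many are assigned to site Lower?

P1 → North
P2 → North
P3 → West
P4 → North
P5 → Lower
P6 → Lower
P7 → Lower
3 of the 7 go to Lower.

3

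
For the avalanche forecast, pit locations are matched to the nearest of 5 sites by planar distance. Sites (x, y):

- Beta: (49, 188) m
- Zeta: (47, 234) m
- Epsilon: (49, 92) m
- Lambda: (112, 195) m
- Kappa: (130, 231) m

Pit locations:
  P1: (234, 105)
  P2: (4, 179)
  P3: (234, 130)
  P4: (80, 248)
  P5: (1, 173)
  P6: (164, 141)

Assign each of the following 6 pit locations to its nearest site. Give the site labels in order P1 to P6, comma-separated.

P1 → Lambda (d²=22984.00)
P2 → Beta (d²=2106.00)
P3 → Lambda (d²=19109.00)
P4 → Zeta (d²=1285.00)
P5 → Beta (d²=2529.00)
P6 → Lambda (d²=5620.00)

Lambda, Beta, Lambda, Zeta, Beta, Lambda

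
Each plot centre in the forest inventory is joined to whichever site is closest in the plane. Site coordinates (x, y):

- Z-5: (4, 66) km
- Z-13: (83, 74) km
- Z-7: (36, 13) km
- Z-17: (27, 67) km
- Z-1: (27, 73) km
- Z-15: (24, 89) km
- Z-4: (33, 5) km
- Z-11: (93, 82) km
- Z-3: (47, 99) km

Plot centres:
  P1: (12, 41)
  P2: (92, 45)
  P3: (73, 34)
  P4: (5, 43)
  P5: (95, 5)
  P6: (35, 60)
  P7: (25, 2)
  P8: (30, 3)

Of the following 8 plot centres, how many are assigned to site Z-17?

P1 → Z-5
P2 → Z-13
P3 → Z-13
P4 → Z-5
P5 → Z-7
P6 → Z-17
P7 → Z-4
P8 → Z-4
1 of the 8 goes to Z-17.

1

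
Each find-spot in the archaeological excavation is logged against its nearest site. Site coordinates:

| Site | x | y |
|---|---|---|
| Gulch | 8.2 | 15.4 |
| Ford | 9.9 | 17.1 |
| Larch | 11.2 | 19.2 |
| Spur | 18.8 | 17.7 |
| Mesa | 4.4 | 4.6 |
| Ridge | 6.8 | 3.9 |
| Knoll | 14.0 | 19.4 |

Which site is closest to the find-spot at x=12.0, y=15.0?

Squared distances to each site:
Gulch: 14.600; Ford: 8.820; Larch: 18.280; Spur: 53.530; Mesa: 165.920; Ridge: 150.250; Knoll: 23.360.
Minimum at Ford.

Ford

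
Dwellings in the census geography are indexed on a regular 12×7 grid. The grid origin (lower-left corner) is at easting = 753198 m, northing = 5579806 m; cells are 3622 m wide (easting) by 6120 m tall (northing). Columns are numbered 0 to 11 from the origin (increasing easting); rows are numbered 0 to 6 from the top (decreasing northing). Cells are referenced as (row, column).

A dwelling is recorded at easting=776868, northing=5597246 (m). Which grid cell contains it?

Column index: ⌊(776868 − 753198) / 3622⌋ = ⌊6.535⌋ = 6
Row offset from origin: ⌊(5597246 − 5579806) / 6120⌋ = ⌊2.850⌋ = 2 → row 4 (counted from top)

(4, 6)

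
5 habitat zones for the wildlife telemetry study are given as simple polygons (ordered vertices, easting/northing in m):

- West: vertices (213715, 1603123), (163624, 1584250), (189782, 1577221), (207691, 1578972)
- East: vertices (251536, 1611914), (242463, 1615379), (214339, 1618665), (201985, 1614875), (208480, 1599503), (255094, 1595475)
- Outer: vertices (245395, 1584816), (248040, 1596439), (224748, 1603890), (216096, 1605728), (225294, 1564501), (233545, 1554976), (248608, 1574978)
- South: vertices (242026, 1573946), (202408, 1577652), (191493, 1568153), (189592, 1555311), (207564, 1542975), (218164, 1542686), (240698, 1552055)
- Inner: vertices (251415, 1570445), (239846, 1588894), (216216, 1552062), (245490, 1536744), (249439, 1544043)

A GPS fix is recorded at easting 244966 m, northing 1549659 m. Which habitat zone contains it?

Cast a ray rightward from (244966, 1549659). For each polygon, the edges (by vertex number in listed order) whose endpoints lie on opposite sides of northing = 1549659, where each meets that height, and whether that is right or left of the point:
West: no edge straddles that height → 0 crossings.
East: no edge straddles that height → 0 crossings.
Outer: no edge straddles that height → 0 crossings.
South: 4–5 at easting≈197826.3 (left), 6–7 at easting≈234935.2 (left) → 0 crossings.
Inner: 3–4 at easting≈220808.3 (left), 5–1 at easting≈249859.3 (right) → 1 crossing.
Only Inner has an odd count, so the point is inside Inner.

Inner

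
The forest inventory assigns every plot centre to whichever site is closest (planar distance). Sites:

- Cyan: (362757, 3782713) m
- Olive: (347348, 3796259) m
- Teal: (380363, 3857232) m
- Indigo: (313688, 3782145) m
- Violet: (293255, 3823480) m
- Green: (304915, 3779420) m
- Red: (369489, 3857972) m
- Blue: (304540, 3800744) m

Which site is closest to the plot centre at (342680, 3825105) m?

Squared distances to each site:
Cyan: 2200167593.000; Olive: 853881940.000; Teal: 2452152618.000; Indigo: 2686097664.000; Violet: 2445471250.000; Green: 3513314450.000; Red: 1798962170.000; Blue: 2048117921.000.
Minimum at Olive.

Olive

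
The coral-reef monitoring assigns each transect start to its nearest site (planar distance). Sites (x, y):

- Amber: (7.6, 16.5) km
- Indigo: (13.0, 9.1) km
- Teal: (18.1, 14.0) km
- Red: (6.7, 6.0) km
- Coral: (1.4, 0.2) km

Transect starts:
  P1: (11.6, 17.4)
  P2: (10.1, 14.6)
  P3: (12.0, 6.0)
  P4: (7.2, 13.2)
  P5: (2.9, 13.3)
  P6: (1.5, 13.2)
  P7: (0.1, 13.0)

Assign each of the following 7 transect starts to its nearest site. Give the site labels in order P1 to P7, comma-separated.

P1 → Amber (d²=16.81)
P2 → Amber (d²=9.86)
P3 → Indigo (d²=10.61)
P4 → Amber (d²=11.05)
P5 → Amber (d²=32.33)
P6 → Amber (d²=48.10)
P7 → Amber (d²=68.50)

Amber, Amber, Indigo, Amber, Amber, Amber, Amber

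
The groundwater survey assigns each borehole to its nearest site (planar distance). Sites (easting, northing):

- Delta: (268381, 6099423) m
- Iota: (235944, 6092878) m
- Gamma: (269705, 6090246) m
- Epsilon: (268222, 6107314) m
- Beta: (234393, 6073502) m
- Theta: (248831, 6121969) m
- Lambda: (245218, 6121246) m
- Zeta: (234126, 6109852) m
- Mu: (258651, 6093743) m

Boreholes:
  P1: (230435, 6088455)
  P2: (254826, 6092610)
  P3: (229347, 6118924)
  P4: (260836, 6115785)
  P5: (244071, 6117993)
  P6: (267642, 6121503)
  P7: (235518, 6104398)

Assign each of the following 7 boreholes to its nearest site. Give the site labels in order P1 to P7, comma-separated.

P1 → Iota (d²=49912010.00)
P2 → Mu (d²=15914314.00)
P3 → Zeta (d²=105140025.00)
P4 → Epsilon (d²=126310837.00)
P5 → Lambda (d²=11897618.00)
P6 → Epsilon (d²=201664121.00)
P7 → Zeta (d²=31683780.00)

Iota, Mu, Zeta, Epsilon, Lambda, Epsilon, Zeta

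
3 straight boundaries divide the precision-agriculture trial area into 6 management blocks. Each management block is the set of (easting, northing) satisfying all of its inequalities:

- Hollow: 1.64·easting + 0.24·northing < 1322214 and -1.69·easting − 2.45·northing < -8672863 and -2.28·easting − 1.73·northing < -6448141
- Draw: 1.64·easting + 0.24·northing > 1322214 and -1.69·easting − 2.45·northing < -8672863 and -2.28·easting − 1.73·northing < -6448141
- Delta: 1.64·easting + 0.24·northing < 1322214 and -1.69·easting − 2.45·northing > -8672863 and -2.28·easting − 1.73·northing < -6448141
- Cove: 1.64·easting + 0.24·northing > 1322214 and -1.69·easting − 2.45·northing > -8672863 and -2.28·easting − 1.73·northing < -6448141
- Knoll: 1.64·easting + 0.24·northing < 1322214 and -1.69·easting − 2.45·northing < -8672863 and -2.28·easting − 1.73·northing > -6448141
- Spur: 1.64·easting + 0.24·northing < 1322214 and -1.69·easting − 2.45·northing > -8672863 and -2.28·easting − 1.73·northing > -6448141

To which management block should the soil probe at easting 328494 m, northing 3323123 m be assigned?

Draw

1.64·328494 + 0.24·3323123 = 1336279.680, which is > 1322214
-1.69·328494 − 2.45·3323123 = -8696806.210, which is < -8672863
-2.28·328494 − 1.73·3323123 = -6497969.110, which is < -6448141
This sign pattern matches Draw.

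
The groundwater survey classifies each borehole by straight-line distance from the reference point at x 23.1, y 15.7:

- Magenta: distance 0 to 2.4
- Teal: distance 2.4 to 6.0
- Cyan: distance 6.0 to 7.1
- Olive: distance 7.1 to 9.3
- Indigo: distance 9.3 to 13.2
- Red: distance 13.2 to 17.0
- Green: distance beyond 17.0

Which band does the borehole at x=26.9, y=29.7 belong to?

Red

Distance = √((26.9−23.1)² + (29.7−15.7)²) = √(14.440 + 196.000) = 14.507.
13.2 ≤ 14.507 < 17.0 → Red.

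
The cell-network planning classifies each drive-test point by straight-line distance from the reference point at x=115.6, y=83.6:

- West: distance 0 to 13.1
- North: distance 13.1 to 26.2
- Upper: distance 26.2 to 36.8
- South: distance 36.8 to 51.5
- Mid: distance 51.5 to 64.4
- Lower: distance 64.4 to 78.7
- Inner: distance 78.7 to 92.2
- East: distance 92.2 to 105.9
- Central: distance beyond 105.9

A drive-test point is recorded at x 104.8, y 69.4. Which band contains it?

North

Distance = √((104.8−115.6)² + (69.4−83.6)²) = √(116.640 + 201.640) = 17.840.
13.1 ≤ 17.840 < 26.2 → North.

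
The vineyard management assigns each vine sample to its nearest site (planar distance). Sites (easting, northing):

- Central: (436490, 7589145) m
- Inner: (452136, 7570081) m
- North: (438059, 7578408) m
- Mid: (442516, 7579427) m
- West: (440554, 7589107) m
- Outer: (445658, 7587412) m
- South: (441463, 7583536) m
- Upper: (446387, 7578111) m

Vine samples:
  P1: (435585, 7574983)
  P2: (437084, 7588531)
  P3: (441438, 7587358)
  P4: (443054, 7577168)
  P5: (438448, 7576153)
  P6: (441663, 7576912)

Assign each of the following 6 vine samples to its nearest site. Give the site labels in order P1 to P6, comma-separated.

North, Central, West, Mid, North, Mid

P1 → North (d²=17851301.00)
P2 → Central (d²=729832.00)
P3 → West (d²=3840457.00)
P4 → Mid (d²=5392525.00)
P5 → North (d²=5236346.00)
P6 → Mid (d²=7052834.00)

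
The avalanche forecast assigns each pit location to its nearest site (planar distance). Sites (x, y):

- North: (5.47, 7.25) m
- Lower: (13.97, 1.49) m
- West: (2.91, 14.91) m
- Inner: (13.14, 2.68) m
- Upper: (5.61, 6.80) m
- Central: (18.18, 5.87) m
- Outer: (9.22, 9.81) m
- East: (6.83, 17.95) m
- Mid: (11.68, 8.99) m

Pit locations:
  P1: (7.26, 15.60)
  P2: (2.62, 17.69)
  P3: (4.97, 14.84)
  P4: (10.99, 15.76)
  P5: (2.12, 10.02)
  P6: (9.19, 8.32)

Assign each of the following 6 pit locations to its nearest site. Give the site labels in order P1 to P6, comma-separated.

East, West, West, East, North, Outer

P1 → East (d²=5.71)
P2 → West (d²=7.81)
P3 → West (d²=4.25)
P4 → East (d²=22.10)
P5 → North (d²=18.90)
P6 → Outer (d²=2.22)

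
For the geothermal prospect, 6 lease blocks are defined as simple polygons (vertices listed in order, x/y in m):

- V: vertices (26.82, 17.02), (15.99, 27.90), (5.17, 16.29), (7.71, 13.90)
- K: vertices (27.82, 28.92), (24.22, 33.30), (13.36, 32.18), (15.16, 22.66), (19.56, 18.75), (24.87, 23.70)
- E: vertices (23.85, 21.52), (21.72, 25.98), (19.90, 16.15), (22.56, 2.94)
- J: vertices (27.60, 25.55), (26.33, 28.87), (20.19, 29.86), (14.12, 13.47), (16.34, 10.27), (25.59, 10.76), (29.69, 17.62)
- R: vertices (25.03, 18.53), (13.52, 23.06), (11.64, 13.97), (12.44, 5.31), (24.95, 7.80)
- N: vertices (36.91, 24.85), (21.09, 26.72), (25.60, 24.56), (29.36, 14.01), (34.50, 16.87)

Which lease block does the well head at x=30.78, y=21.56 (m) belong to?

N

Cast a ray rightward from (30.78, 21.56). For each polygon, the edges (by vertex number in listed order) whose endpoints lie on opposite sides of y = 21.56, where each meets that height, and whether that is right or left of the point:
V: 1–2 at x≈22.301 (left), 2–3 at x≈10.081 (left) → 0 crossings.
K: 4–5 at x≈16.398 (left), 5–6 at x≈22.574 (left) → 0 crossings.
E: 1–2 at x≈23.831 (left), 2–3 at x≈20.902 (left) → 0 crossings.
J: 3–4 at x≈17.116 (left), 7–1 at x≈28.652 (left) → 0 crossings.
R: 1–2 at x≈17.331 (left), 2–3 at x≈13.210 (left) → 0 crossings.
N: 3–4 at x≈26.669 (left), 5–1 at x≈35.916 (right) → 1 crossing.
Only N has an odd count, so the point is inside N.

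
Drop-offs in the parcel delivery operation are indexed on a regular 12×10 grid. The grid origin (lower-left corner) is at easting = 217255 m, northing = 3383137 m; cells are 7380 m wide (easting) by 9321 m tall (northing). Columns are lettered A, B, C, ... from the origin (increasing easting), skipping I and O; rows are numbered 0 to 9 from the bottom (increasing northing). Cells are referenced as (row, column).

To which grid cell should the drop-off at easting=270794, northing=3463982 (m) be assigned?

Column index: ⌊(270794 − 217255) / 7380⌋ = ⌊7.255⌋ = 7 → column H
Row offset from origin: ⌊(3463982 − 3383137) / 9321⌋ = ⌊8.673⌋ = 8 → row 8

(8, H)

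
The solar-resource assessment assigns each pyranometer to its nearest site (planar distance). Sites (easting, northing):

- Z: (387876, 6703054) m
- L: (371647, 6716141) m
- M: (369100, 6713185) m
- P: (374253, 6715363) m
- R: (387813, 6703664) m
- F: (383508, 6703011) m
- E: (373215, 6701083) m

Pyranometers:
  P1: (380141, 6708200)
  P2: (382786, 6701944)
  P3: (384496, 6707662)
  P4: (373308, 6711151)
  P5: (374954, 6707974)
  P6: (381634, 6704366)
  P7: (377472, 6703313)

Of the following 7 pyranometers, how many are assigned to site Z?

P1 → F
P2 → F
P3 → F
P4 → P
P5 → E
P6 → F
P7 → E
0 of the 7 go to Z.

0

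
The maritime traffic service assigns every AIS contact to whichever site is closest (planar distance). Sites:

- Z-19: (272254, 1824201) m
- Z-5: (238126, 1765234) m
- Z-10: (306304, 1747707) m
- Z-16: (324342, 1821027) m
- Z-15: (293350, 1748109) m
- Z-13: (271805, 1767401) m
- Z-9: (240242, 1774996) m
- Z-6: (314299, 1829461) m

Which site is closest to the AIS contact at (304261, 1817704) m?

Squared distances to each site:
Z-19: 1066659058.000; Z-5: 7126939125.000; Z-10: 4903753858.000; Z-16: 414288890.000; Z-15: 4962513946.000; Z-13: 3583783745.000; Z-9: 5922405625.000; Z-6: 238988493.000.
Minimum at Z-6.

Z-6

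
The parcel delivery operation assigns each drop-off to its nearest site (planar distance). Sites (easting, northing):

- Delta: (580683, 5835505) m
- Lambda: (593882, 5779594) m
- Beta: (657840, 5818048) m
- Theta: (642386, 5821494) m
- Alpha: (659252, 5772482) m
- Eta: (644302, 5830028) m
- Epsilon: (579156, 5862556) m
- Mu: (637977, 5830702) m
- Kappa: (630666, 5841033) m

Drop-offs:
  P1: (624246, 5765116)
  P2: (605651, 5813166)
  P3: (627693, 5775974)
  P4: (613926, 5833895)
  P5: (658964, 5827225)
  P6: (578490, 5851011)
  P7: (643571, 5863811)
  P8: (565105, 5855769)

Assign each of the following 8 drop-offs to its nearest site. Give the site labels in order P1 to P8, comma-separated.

Lambda, Delta, Alpha, Kappa, Beta, Epsilon, Kappa, Epsilon

P1 → Lambda (d²=1131584980.00)
P2 → Delta (d²=1122431945.00)
P3 → Alpha (d²=1008164545.00)
P4 → Kappa (d²=331178644.00)
P5 → Beta (d²=85480705.00)
P6 → Epsilon (d²=133730581.00)
P7 → Kappa (d²=685376309.00)
P8 → Epsilon (d²=243493970.00)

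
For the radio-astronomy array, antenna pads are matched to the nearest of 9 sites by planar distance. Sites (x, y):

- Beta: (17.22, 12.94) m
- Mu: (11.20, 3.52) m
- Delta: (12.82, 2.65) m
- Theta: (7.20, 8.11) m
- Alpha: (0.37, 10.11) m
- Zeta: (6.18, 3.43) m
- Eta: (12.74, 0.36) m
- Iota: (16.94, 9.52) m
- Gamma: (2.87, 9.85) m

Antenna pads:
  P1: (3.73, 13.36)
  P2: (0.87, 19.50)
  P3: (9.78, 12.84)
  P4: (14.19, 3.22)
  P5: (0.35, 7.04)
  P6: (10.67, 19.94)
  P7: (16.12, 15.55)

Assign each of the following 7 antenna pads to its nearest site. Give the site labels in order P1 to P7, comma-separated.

Gamma, Alpha, Theta, Delta, Alpha, Beta, Beta

P1 → Gamma (d²=13.06)
P2 → Alpha (d²=88.42)
P3 → Theta (d²=29.03)
P4 → Delta (d²=2.20)
P5 → Alpha (d²=9.43)
P6 → Beta (d²=91.90)
P7 → Beta (d²=8.02)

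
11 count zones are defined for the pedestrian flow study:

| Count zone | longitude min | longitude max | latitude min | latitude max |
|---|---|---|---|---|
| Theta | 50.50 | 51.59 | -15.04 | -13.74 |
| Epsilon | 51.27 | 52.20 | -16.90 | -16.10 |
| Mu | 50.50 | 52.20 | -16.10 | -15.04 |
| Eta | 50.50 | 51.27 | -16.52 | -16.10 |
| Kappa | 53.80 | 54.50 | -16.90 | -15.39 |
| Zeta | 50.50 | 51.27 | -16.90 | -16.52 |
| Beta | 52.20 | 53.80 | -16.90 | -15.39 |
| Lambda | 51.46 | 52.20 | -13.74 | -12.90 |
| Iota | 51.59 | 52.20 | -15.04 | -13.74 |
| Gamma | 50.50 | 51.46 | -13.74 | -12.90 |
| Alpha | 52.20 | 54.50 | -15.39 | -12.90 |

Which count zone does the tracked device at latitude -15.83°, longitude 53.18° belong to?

The point has longitude = 53.18 and latitude = -15.83.
Only Beta satisfies 52.20 ≤ longitude ≤ 53.80 and -16.90 ≤ latitude ≤ -15.39.

Beta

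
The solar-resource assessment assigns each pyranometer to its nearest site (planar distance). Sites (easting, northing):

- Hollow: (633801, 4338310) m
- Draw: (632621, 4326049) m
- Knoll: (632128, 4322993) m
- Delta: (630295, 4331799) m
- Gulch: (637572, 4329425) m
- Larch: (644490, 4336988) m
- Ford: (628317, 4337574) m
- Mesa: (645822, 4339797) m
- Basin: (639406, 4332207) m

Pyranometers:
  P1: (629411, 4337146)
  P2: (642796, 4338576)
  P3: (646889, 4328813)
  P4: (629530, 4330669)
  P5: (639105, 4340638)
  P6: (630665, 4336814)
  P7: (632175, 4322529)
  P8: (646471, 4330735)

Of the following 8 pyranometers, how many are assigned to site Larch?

P1 → Ford
P2 → Larch
P3 → Basin
P4 → Delta
P5 → Hollow
P6 → Ford
P7 → Knoll
P8 → Larch
2 of the 8 go to Larch.

2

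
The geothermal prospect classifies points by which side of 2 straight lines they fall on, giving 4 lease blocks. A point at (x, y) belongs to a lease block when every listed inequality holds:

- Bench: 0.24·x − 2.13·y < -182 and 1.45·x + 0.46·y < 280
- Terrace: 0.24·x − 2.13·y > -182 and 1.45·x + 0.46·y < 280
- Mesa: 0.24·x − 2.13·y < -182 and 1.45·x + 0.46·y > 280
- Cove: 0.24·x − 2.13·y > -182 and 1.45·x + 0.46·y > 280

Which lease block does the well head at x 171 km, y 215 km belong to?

Mesa

0.24·171 − 2.13·215 = -416.910, which is < -182
1.45·171 + 0.46·215 = 346.850, which is > 280
This sign pattern matches Mesa.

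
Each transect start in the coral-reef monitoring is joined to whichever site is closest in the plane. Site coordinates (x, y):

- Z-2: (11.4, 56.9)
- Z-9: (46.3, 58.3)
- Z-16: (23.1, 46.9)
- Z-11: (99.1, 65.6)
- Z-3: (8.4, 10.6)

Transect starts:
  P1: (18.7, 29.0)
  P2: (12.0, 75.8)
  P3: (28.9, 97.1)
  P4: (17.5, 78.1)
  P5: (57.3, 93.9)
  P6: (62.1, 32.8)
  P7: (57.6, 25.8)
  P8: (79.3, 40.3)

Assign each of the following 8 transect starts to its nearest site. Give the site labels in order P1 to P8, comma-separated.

Z-16, Z-2, Z-9, Z-2, Z-9, Z-9, Z-9, Z-11

P1 → Z-16 (d²=339.77)
P2 → Z-2 (d²=357.57)
P3 → Z-9 (d²=1808.20)
P4 → Z-2 (d²=486.65)
P5 → Z-9 (d²=1388.36)
P6 → Z-9 (d²=899.89)
P7 → Z-9 (d²=1183.94)
P8 → Z-11 (d²=1032.13)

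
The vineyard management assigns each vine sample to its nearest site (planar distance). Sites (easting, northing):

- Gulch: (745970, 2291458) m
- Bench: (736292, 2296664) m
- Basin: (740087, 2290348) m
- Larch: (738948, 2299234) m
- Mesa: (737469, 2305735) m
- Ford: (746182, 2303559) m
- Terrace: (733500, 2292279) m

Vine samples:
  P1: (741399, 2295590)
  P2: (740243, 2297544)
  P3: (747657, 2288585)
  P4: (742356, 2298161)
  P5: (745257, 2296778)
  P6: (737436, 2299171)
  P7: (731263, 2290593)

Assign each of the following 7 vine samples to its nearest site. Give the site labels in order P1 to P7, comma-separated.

Larch, Larch, Gulch, Larch, Gulch, Larch, Terrace

P1 → Larch (d²=19286137.00)
P2 → Larch (d²=4533125.00)
P3 → Gulch (d²=11100098.00)
P4 → Larch (d²=12765793.00)
P5 → Gulch (d²=28810769.00)
P6 → Larch (d²=2290113.00)
P7 → Terrace (d²=7846765.00)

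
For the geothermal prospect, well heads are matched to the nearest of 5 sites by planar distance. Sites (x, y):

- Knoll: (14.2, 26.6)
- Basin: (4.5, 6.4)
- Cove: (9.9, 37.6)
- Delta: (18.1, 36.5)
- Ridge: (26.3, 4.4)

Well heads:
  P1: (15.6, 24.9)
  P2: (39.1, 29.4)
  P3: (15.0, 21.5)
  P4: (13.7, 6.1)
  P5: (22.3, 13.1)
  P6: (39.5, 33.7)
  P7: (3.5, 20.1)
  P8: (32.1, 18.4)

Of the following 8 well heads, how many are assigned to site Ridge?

2

P1 → Knoll
P2 → Delta
P3 → Knoll
P4 → Basin
P5 → Ridge
P6 → Delta
P7 → Knoll
P8 → Ridge
2 of the 8 go to Ridge.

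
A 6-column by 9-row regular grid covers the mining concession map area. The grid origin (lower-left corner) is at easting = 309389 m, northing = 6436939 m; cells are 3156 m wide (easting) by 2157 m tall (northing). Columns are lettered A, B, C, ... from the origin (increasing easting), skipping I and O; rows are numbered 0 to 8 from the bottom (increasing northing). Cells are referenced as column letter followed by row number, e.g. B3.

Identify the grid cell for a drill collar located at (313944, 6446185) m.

B4

Column index: ⌊(313944 − 309389) / 3156⌋ = ⌊1.443⌋ = 1 → column B
Row offset from origin: ⌊(6446185 − 6436939) / 2157⌋ = ⌊4.287⌋ = 4 → row 4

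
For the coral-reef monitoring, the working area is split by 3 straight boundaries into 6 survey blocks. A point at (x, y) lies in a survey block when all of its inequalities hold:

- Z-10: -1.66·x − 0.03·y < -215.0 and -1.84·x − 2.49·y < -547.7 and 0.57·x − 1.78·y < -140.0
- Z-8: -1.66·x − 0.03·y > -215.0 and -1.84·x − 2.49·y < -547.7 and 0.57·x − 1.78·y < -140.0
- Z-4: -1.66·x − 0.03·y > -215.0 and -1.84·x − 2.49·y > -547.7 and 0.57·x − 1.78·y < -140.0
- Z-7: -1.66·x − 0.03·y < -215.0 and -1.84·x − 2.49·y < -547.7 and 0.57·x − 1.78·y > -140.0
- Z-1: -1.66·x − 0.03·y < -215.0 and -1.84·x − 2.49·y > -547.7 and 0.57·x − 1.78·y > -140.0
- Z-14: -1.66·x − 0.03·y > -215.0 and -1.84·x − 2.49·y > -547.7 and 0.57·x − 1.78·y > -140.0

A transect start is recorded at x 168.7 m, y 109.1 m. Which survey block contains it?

Z-7

-1.66·168.7 − 0.03·109.1 = -283.315, which is < -215.0
-1.84·168.7 − 2.49·109.1 = -582.067, which is < -547.7
0.57·168.7 − 1.78·109.1 = -98.039, which is > -140.0
This sign pattern matches Z-7.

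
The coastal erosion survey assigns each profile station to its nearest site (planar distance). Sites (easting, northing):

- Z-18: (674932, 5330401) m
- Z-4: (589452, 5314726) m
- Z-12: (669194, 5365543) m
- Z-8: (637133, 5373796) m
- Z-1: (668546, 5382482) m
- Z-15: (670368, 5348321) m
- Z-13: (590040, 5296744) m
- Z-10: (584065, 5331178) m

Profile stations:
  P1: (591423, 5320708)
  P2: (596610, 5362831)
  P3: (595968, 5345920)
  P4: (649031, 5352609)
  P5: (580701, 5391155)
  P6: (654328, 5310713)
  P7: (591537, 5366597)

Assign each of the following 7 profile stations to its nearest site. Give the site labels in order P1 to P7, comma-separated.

P1 → Z-4 (d²=39669165.00)
P2 → Z-10 (d²=1159289434.00)
P3 → Z-10 (d²=359007973.00)
P4 → Z-15 (d²=473654513.00)
P5 → Z-8 (d²=3485905505.00)
P6 → Z-18 (d²=812142160.00)
P7 → Z-10 (d²=1310336345.00)

Z-4, Z-10, Z-10, Z-15, Z-8, Z-18, Z-10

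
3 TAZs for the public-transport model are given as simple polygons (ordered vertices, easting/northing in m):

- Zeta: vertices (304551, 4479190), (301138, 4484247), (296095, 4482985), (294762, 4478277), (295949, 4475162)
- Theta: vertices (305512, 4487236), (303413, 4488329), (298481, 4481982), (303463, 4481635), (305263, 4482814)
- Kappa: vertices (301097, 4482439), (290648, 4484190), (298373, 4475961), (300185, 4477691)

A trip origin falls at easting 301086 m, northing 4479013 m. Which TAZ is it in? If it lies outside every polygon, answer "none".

Zeta

Cast a ray rightward from (301086, 4479013). For each polygon, the edges (by vertex number in listed order) whose endpoints lie on opposite sides of northing = 4479013, where each meets that height, and whether that is right or left of the point:
Zeta: 3–4 at easting≈294970.4 (left), 5–1 at easting≈304173.0 (right) → 1 crossing.
Theta: no edge straddles that height → 0 crossings.
Kappa: 2–3 at easting≈295507.9 (left), 4–1 at easting≈300438.9 (left) → 0 crossings.
Only Zeta has an odd count, so the point is inside Zeta.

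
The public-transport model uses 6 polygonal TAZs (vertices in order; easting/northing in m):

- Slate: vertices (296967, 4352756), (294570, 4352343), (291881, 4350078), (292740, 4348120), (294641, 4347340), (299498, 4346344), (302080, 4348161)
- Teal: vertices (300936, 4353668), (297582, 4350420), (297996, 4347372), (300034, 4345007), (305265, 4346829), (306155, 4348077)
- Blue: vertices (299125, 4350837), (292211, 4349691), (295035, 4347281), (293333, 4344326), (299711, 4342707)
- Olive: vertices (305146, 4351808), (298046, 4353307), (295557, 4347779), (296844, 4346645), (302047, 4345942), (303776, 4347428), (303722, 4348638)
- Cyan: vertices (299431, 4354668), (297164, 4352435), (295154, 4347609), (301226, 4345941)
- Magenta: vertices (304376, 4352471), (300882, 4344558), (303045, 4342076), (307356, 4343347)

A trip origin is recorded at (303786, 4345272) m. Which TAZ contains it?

Cast a ray rightward from (303786, 4345272). For each polygon, the edges (by vertex number in listed order) whose endpoints lie on opposite sides of northing = 4345272, where each meets that height, and whether that is right or left of the point:
Slate: no edge straddles that height → 0 crossings.
Teal: 3–4 at easting≈299805.6 (left), 4–5 at easting≈300794.8 (left) → 0 crossings.
Blue: 3–4 at easting≈293877.9 (left), 5–1 at easting≈299526.1 (left) → 0 crossings.
Olive: no edge straddles that height → 0 crossings.
Cyan: no edge straddles that height → 0 crossings.
Magenta: 1–2 at easting≈301197.3 (left), 4–1 at easting≈306727.3 (right) → 1 crossing.
Only Magenta has an odd count, so the point is inside Magenta.

Magenta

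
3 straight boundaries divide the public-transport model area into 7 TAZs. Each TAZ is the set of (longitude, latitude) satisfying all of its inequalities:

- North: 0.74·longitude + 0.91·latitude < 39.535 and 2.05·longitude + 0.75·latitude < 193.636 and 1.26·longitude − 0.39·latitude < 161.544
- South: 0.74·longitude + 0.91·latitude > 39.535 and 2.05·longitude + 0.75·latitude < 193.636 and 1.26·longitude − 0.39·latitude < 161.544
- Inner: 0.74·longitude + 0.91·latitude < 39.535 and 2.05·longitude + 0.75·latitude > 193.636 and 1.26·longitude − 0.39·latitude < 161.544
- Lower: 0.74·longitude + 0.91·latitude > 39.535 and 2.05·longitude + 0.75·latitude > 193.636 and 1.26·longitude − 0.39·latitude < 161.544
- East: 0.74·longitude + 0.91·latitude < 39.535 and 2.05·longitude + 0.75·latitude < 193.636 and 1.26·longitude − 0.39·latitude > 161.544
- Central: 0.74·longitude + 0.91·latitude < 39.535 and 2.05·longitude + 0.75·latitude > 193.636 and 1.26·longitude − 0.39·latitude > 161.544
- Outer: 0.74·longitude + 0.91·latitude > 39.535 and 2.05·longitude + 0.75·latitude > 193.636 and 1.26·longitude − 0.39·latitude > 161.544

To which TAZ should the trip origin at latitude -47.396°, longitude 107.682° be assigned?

North

0.74·107.682 + 0.91·-47.396 = 36.554, which is < 39.535
2.05·107.682 + 0.75·-47.396 = 185.201, which is < 193.636
1.26·107.682 − 0.39·-47.396 = 154.164, which is < 161.544
This sign pattern matches North.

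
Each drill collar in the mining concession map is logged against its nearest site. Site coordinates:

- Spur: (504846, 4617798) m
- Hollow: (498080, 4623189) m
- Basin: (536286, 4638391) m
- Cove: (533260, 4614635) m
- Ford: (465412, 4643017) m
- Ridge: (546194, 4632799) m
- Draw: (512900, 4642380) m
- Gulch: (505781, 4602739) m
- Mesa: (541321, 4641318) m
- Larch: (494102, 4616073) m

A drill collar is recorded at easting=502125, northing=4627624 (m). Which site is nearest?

Hollow

Squared distances to each site:
Spur: 103954117.000; Hollow: 36031250.000; Basin: 1282902210.000; Cove: 1138102346.000; Ford: 1584788818.000; Ridge: 1968857386.000; Draw: 333840161.000; Gulch: 632629561.000; Mesa: 1723852052.000; Larch: 197794130.000.
Minimum at Hollow.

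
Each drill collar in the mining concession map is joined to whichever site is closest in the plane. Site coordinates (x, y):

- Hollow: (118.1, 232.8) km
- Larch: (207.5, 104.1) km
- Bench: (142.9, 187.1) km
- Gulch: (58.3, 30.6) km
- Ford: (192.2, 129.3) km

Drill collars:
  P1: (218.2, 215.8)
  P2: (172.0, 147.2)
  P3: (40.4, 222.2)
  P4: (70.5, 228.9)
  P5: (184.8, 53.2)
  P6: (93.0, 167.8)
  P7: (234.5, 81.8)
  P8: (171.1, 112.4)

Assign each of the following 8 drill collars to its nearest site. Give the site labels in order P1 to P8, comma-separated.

P1 → Bench (d²=6493.78)
P2 → Ford (d²=728.45)
P3 → Hollow (d²=6149.65)
P4 → Hollow (d²=2280.97)
P5 → Larch (d²=3106.10)
P6 → Bench (d²=2862.50)
P7 → Larch (d²=1226.29)
P8 → Ford (d²=730.82)

Bench, Ford, Hollow, Hollow, Larch, Bench, Larch, Ford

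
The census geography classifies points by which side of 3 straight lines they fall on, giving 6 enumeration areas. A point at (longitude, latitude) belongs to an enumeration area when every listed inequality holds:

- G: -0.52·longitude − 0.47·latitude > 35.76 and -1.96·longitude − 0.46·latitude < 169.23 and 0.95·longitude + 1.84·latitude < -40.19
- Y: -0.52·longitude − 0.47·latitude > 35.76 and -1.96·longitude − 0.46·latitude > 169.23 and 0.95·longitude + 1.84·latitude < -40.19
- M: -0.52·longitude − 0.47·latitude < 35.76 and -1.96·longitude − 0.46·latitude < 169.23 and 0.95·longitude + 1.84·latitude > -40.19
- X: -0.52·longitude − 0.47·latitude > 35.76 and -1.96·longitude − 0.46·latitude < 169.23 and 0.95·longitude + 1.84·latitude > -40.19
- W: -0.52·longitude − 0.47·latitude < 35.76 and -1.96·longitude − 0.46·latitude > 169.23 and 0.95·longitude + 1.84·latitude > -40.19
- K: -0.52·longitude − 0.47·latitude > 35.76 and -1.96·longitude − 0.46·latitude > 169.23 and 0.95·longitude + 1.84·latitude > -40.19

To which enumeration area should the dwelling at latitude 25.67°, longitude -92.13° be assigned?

G

-0.52·-92.13 − 0.47·25.67 = 35.843, which is > 35.76
-1.96·-92.13 − 0.46·25.67 = 168.767, which is < 169.23
0.95·-92.13 + 1.84·25.67 = -40.291, which is < -40.19
This sign pattern matches G.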